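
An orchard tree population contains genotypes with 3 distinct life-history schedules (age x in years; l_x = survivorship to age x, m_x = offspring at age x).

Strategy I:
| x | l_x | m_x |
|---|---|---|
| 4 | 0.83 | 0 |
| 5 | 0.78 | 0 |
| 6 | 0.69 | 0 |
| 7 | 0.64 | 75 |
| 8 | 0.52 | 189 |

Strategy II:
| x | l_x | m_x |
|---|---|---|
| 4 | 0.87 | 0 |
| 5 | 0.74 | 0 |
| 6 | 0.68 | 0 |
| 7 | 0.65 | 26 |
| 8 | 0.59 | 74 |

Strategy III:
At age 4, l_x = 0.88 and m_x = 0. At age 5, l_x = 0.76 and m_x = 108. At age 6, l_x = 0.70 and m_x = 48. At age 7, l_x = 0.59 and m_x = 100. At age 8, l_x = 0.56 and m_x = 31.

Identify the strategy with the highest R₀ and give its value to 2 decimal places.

Strategy I: R₀ = 0.83×0 + 0.78×0 + 0.69×0 + 0.64×75 + 0.52×189 = 146.2800
Strategy II: R₀ = 0.87×0 + 0.74×0 + 0.68×0 + 0.65×26 + 0.59×74 = 60.5600
Strategy III: R₀ = 0.88×0 + 0.76×108 + 0.70×48 + 0.59×100 + 0.56×31 = 192.0400
Highest R₀: strategy III with 192.0400.

192.04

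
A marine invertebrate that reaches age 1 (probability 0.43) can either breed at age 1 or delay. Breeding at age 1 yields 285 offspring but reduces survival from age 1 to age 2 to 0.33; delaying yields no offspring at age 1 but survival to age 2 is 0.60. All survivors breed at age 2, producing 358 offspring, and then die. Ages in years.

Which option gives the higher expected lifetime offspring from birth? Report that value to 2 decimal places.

173.35

breed at age 1: R₀ = 0.43 × (285 + 0.33 × 358) = 0.43 × 403.1400 = 173.3502
delay to age 2: R₀ = 0.43 × (0.60 × 358) = 0.43 × 214.8000 = 92.3640
Higher: breed at age 1 (173.3502).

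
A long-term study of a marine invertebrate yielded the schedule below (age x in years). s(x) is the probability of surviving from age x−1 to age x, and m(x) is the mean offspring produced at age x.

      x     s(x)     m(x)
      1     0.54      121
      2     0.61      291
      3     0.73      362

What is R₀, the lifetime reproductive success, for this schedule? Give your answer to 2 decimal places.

Survivorship from birth: l_x = s_1·s_2·…·s_x.
  l_1 = 0.54000
  l_2 = 0.32940
  l_3 = 0.24046
R₀ = Σ l_x m(x):
  age 1: 0.54000 × 121 = 65.3400
  age 2: 0.32940 × 291 = 95.8554
  age 3: 0.24046 × 362 = 87.0465
R₀ = 65.3400 + 95.8554 + 87.0465 = 248.2419

248.24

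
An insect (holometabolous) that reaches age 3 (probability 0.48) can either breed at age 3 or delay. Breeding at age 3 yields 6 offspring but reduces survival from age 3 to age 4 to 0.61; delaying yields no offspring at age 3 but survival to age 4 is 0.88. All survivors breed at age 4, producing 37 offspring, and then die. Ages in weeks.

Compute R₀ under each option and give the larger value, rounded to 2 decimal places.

15.63

breed at age 3: R₀ = 0.48 × (6 + 0.61 × 37) = 0.48 × 28.5700 = 13.7136
delay to age 4: R₀ = 0.48 × (0.88 × 37) = 0.48 × 32.5600 = 15.6288
Higher: delay to age 4 (15.6288).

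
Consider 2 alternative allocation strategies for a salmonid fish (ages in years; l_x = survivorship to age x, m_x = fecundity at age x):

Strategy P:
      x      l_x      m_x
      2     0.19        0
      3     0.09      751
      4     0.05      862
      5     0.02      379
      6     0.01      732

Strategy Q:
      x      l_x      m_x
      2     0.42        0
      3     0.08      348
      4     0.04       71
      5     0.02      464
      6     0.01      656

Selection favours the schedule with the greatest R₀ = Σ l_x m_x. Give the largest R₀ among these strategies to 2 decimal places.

Strategy P: R₀ = 0.19×0 + 0.09×751 + 0.05×862 + 0.02×379 + 0.01×732 = 125.5900
Strategy Q: R₀ = 0.42×0 + 0.08×348 + 0.04×71 + 0.02×464 + 0.01×656 = 46.5200
Highest R₀: strategy P with 125.5900.

125.59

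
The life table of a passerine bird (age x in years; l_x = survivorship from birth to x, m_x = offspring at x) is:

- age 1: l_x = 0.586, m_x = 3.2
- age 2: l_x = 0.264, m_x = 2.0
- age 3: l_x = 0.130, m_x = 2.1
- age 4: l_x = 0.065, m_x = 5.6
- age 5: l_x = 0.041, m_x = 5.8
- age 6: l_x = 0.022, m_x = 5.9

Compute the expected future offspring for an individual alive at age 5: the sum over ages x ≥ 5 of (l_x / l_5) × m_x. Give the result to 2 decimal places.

l_5 = 0.041. Conditional survival from age 5 to x is l_x / l_5.
  x=5: (0.041/0.041) × 5.8 = 5.8000
  x=6: (0.022/0.041) × 5.9 = 3.1659
Sum = 5.8000 + 3.1659 = 8.9659

8.97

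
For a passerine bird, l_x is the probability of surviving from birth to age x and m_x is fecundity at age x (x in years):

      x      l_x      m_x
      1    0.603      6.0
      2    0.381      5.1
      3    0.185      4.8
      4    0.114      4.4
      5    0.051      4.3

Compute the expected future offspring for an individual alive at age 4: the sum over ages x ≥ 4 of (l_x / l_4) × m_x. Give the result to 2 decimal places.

6.32

l_4 = 0.114. Conditional survival from age 4 to x is l_x / l_4.
  x=4: (0.114/0.114) × 4.4 = 4.4000
  x=5: (0.051/0.114) × 4.3 = 1.9237
Sum = 4.4000 + 1.9237 = 6.3237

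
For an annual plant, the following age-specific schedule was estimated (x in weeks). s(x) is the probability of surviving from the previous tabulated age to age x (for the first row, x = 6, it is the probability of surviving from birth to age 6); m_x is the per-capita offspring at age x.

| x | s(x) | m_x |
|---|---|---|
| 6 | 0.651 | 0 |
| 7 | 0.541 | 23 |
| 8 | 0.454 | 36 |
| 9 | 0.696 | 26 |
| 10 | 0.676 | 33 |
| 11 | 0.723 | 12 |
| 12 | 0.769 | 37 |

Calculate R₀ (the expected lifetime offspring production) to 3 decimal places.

21.433

Survivorship from birth: l_x = s_6·s_7·…·s_x.
  l_6 = 0.65100
  l_7 = 0.35219
  l_8 = 0.15989
  l_9 = 0.11129
  l_10 = 0.07523
  l_11 = 0.05439
  l_12 = 0.04183
R₀ = Σ l_x m_x:
  age 6: 0.65100 × 0 = 0.0000
  age 7: 0.35219 × 23 = 8.1004
  age 8: 0.15989 × 36 = 5.7560
  age 9: 0.11129 × 26 = 2.8935
  age 10: 0.07523 × 33 = 2.4826
  age 11: 0.05439 × 12 = 0.6527
  age 12: 0.04183 × 37 = 1.5477
R₀ = 0.0000 + 8.1004 + 5.7560 + 2.8935 + 2.4826 + 0.6527 + 1.5477 = 21.4329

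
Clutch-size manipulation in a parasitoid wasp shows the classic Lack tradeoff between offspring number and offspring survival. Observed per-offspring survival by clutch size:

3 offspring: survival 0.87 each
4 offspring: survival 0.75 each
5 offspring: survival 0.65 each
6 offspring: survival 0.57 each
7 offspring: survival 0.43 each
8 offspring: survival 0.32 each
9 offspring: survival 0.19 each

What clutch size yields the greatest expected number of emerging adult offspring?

6

Expected emerging adult offspring = c × s(c):
  c=3: 3 × 0.87 = 2.610
  c=4: 4 × 0.75 = 3.000
  c=5: 5 × 0.65 = 3.250
  c=6: 6 × 0.57 = 3.420
  c=7: 7 × 0.43 = 3.010
  c=8: 8 × 0.32 = 2.560
  c=9: 9 × 0.19 = 1.710
Maximum at c = 6 (3.420 emerging adult offspring).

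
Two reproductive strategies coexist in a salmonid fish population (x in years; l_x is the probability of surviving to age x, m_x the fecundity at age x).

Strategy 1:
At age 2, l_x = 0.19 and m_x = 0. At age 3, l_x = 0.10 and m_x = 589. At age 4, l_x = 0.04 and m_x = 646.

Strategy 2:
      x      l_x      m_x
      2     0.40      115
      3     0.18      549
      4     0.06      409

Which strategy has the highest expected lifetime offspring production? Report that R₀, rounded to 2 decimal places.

169.36

Strategy 1: R₀ = 0.19×0 + 0.10×589 + 0.04×646 = 84.7400
Strategy 2: R₀ = 0.40×115 + 0.18×549 + 0.06×409 = 169.3600
Highest R₀: strategy 2 with 169.3600.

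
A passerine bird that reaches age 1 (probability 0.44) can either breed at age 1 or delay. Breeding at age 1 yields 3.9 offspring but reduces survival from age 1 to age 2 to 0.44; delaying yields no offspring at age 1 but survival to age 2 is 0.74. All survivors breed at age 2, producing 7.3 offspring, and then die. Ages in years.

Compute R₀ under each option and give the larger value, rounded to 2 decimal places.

breed at age 1: R₀ = 0.44 × (3.9 + 0.44 × 7.3) = 0.44 × 7.1120 = 3.1293
delay to age 2: R₀ = 0.44 × (0.74 × 7.3) = 0.44 × 5.4020 = 2.3769
Higher: breed at age 1 (3.1293).

3.13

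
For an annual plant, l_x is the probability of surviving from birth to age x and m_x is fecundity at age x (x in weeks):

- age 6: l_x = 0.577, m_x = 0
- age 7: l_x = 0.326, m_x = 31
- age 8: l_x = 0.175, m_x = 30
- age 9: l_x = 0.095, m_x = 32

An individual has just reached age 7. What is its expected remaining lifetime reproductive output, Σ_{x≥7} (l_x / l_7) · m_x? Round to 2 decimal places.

56.43

l_7 = 0.326. Conditional survival from age 7 to x is l_x / l_7.
  x=7: (0.326/0.326) × 31 = 31.0000
  x=8: (0.175/0.326) × 30 = 16.1043
  x=9: (0.095/0.326) × 32 = 9.3252
Sum = 31.0000 + 16.1043 + 9.3252 = 56.4294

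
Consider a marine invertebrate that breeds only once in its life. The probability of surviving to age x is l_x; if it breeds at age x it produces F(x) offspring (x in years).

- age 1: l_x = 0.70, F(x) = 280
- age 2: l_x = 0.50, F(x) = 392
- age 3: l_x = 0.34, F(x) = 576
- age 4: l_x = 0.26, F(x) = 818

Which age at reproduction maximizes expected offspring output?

4

Expected offspring if breeding at age x = l_x × F(x):
  age 1: 0.70 × 280 = 196.000
  age 2: 0.50 × 392 = 196.000
  age 3: 0.34 × 576 = 195.840
  age 4: 0.26 × 818 = 212.680
Maximum at age 4 (212.680).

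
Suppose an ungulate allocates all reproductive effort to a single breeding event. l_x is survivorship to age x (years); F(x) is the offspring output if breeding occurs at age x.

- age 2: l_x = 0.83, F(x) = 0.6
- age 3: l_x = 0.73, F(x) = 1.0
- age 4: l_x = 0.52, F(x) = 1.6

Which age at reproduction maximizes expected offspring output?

4

Expected offspring if breeding at age x = l_x × F(x):
  age 2: 0.83 × 0.6 = 0.498
  age 3: 0.73 × 1.0 = 0.730
  age 4: 0.52 × 1.6 = 0.832
Maximum at age 4 (0.832).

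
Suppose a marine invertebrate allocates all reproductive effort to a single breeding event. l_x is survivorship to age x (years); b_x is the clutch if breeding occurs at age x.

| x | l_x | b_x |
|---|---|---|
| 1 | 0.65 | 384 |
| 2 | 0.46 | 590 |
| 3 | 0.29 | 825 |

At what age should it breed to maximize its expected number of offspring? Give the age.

Expected offspring if breeding at age x = l_x × b_x:
  age 1: 0.65 × 384 = 249.600
  age 2: 0.46 × 590 = 271.400
  age 3: 0.29 × 825 = 239.250
Maximum at age 2 (271.400).

2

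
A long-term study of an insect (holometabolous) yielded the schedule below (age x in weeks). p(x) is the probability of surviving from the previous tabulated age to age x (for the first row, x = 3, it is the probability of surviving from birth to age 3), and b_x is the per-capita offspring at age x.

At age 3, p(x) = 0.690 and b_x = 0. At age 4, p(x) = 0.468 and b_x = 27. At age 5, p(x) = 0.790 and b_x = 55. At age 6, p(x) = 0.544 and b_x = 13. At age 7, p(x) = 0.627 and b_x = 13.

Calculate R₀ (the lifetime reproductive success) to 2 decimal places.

Survivorship from birth: l_x = p_3·p_4·…·p_x.
  l_3 = 0.69000
  l_4 = 0.32292
  l_5 = 0.25511
  l_6 = 0.13878
  l_7 = 0.08701
R₀ = Σ l_x b_x:
  age 3: 0.69000 × 0 = 0.0000
  age 4: 0.32292 × 27 = 8.7188
  age 5: 0.25511 × 55 = 14.0311
  age 6: 0.13878 × 13 = 1.8041
  age 7: 0.08701 × 13 = 1.1311
R₀ = 0.0000 + 8.7188 + 14.0311 + 1.8041 + 1.1311 = 25.6852

25.69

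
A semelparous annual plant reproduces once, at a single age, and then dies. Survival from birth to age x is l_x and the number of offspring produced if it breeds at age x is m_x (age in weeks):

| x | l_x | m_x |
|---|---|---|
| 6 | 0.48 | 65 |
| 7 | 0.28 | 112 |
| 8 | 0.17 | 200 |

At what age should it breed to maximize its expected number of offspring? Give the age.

Expected offspring if breeding at age x = l_x × m_x:
  age 6: 0.48 × 65 = 31.200
  age 7: 0.28 × 112 = 31.360
  age 8: 0.17 × 200 = 34.000
Maximum at age 8 (34.000).

8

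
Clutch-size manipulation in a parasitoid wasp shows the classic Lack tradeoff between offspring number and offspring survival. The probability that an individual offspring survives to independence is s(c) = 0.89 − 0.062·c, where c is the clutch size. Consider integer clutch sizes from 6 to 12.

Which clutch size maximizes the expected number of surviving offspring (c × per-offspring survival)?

Expected surviving offspring = c × s(c):
  c=6: 6 × 0.518 = 3.108
  c=7: 7 × 0.456 = 3.192
  c=8: 8 × 0.394 = 3.152
  c=9: 9 × 0.332 = 2.988
  c=10: 10 × 0.270 = 2.700
  c=11: 11 × 0.208 = 2.288
  c=12: 12 × 0.146 = 1.752
Maximum at c = 7 (3.192 surviving offspring).

7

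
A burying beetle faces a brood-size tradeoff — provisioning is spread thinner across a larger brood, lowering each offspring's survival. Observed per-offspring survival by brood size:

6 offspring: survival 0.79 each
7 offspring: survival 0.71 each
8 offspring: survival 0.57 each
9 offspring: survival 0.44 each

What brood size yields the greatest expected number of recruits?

7

Expected recruits = c × s(c):
  c=6: 6 × 0.79 = 4.740
  c=7: 7 × 0.71 = 4.970
  c=8: 8 × 0.57 = 4.560
  c=9: 9 × 0.44 = 3.960
Maximum at c = 7 (4.970 recruits).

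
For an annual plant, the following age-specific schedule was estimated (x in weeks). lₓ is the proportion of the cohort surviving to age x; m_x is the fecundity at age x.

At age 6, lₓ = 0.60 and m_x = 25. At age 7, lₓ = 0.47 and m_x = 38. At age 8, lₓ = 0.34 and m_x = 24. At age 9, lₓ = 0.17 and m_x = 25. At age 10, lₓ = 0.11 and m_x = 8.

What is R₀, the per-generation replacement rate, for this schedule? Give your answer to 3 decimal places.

46.150

R₀ = Σ lₓ m_x:
  age 6: 0.60 × 25 = 15.0000
  age 7: 0.47 × 38 = 17.8600
  age 8: 0.34 × 24 = 8.1600
  age 9: 0.17 × 25 = 4.2500
  age 10: 0.11 × 8 = 0.8800
R₀ = 15.0000 + 17.8600 + 8.1600 + 4.2500 + 0.8800 = 46.1500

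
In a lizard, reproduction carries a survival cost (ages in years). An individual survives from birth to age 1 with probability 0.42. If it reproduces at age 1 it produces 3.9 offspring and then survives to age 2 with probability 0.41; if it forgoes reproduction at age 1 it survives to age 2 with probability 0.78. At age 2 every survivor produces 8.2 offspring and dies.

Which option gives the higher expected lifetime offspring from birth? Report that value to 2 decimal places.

3.05

breed at age 1: R₀ = 0.42 × (3.9 + 0.41 × 8.2) = 0.42 × 7.2620 = 3.0500
delay to age 2: R₀ = 0.42 × (0.78 × 8.2) = 0.42 × 6.3960 = 2.6863
Higher: breed at age 1 (3.0500).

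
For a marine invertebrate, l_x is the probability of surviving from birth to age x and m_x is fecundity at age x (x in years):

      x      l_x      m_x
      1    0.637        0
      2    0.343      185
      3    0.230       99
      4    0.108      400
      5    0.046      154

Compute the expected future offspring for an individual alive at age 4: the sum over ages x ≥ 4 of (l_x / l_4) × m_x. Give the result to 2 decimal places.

l_4 = 0.108. Conditional survival from age 4 to x is l_x / l_4.
  x=4: (0.108/0.108) × 400 = 400.0000
  x=5: (0.046/0.108) × 154 = 65.5926
Sum = 400.0000 + 65.5926 = 465.5926

465.59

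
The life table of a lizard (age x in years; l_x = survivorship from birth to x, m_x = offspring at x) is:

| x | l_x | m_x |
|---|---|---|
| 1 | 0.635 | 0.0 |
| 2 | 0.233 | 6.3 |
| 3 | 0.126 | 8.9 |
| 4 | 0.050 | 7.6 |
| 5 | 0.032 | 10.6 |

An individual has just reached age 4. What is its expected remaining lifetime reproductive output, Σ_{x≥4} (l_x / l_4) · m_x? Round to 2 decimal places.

l_4 = 0.050. Conditional survival from age 4 to x is l_x / l_4.
  x=4: (0.050/0.050) × 7.6 = 7.6000
  x=5: (0.032/0.050) × 10.6 = 6.7840
Sum = 7.6000 + 6.7840 = 14.3840

14.38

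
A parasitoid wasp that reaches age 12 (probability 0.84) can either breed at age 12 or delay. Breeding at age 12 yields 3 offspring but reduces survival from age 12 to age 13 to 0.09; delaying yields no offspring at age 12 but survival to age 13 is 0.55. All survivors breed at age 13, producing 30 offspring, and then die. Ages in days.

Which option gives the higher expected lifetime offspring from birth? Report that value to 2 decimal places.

13.86

breed at age 12: R₀ = 0.84 × (3 + 0.09 × 30) = 0.84 × 5.7000 = 4.7880
delay to age 13: R₀ = 0.84 × (0.55 × 30) = 0.84 × 16.5000 = 13.8600
Higher: delay to age 13 (13.8600).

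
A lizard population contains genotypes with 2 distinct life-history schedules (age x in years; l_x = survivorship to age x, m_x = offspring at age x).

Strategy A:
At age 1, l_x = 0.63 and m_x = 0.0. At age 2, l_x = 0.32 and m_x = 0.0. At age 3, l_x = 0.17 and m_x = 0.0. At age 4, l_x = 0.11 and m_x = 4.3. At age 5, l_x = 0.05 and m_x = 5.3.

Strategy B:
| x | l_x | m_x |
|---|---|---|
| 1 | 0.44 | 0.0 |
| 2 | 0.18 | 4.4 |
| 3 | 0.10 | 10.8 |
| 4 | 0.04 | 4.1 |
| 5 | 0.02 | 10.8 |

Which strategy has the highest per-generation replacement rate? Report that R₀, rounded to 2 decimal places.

2.25

Strategy A: R₀ = 0.63×0.0 + 0.32×0.0 + 0.17×0.0 + 0.11×4.3 + 0.05×5.3 = 0.7380
Strategy B: R₀ = 0.44×0.0 + 0.18×4.4 + 0.10×10.8 + 0.04×4.1 + 0.02×10.8 = 2.2520
Highest R₀: strategy B with 2.2520.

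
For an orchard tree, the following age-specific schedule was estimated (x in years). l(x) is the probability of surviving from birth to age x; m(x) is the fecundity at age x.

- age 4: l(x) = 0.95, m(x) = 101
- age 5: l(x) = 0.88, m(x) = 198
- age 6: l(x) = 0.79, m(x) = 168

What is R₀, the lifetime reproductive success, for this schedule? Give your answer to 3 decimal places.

R₀ = Σ l(x) m(x):
  age 4: 0.95 × 101 = 95.9500
  age 5: 0.88 × 198 = 174.2400
  age 6: 0.79 × 168 = 132.7200
R₀ = 95.9500 + 174.2400 + 132.7200 = 402.9100

402.910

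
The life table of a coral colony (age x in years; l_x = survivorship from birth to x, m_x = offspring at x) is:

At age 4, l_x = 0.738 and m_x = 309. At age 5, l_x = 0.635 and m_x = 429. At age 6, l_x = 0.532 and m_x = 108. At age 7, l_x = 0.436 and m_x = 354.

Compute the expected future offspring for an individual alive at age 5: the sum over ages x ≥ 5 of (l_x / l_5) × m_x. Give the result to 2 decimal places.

762.54

l_5 = 0.635. Conditional survival from age 5 to x is l_x / l_5.
  x=5: (0.635/0.635) × 429 = 429.0000
  x=6: (0.532/0.635) × 108 = 90.4819
  x=7: (0.436/0.635) × 354 = 243.0614
Sum = 429.0000 + 90.4819 + 243.0614 = 762.5433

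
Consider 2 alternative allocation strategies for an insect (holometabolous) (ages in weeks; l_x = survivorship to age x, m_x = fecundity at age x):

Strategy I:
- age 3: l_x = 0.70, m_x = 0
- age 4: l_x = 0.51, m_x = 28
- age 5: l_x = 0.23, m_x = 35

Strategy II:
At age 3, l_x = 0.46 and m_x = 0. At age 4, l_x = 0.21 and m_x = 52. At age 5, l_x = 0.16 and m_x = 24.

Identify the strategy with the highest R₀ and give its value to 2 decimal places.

22.33

Strategy I: R₀ = 0.70×0 + 0.51×28 + 0.23×35 = 22.3300
Strategy II: R₀ = 0.46×0 + 0.21×52 + 0.16×24 = 14.7600
Highest R₀: strategy I with 22.3300.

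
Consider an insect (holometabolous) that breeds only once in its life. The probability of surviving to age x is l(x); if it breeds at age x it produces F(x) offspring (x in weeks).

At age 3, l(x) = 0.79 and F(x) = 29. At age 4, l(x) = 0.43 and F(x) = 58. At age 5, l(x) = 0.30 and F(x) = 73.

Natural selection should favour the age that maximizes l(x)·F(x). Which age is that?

4

Expected offspring if breeding at age x = l(x) × F(x):
  age 3: 0.79 × 29 = 22.910
  age 4: 0.43 × 58 = 24.940
  age 5: 0.30 × 73 = 21.900
Maximum at age 4 (24.940).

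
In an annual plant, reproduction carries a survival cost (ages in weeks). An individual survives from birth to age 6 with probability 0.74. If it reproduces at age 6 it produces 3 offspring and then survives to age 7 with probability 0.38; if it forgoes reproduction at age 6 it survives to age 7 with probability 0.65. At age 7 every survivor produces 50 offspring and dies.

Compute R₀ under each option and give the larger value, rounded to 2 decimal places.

breed at age 6: R₀ = 0.74 × (3 + 0.38 × 50) = 0.74 × 22.0000 = 16.2800
delay to age 7: R₀ = 0.74 × (0.65 × 50) = 0.74 × 32.5000 = 24.0500
Higher: delay to age 7 (24.0500).

24.05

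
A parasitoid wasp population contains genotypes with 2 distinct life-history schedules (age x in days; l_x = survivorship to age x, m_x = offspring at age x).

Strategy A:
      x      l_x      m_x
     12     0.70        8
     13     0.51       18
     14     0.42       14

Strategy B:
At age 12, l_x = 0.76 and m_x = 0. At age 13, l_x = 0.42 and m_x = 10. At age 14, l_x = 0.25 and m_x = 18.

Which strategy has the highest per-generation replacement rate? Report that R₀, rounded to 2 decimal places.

Strategy A: R₀ = 0.70×8 + 0.51×18 + 0.42×14 = 20.6600
Strategy B: R₀ = 0.76×0 + 0.42×10 + 0.25×18 = 8.7000
Highest R₀: strategy A with 20.6600.

20.66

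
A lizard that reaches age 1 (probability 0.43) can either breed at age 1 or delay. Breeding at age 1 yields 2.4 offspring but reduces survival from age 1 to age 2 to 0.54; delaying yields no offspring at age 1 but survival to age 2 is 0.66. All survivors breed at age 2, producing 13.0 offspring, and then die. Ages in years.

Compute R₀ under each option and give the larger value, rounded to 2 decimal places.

breed at age 1: R₀ = 0.43 × (2.4 + 0.54 × 13.0) = 0.43 × 9.4200 = 4.0506
delay to age 2: R₀ = 0.43 × (0.66 × 13.0) = 0.43 × 8.5800 = 3.6894
Higher: breed at age 1 (4.0506).

4.05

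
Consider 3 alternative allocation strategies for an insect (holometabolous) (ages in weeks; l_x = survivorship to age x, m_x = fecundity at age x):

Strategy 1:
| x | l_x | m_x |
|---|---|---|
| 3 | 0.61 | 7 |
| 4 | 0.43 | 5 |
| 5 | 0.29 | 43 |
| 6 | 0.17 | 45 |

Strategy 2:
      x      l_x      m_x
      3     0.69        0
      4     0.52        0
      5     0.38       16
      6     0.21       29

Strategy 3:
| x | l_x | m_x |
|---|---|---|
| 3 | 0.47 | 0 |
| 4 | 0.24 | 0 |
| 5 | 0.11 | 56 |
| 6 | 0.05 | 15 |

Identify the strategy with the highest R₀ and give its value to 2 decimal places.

Strategy 1: R₀ = 0.61×7 + 0.43×5 + 0.29×43 + 0.17×45 = 26.5400
Strategy 2: R₀ = 0.69×0 + 0.52×0 + 0.38×16 + 0.21×29 = 12.1700
Strategy 3: R₀ = 0.47×0 + 0.24×0 + 0.11×56 + 0.05×15 = 6.9100
Highest R₀: strategy 1 with 26.5400.

26.54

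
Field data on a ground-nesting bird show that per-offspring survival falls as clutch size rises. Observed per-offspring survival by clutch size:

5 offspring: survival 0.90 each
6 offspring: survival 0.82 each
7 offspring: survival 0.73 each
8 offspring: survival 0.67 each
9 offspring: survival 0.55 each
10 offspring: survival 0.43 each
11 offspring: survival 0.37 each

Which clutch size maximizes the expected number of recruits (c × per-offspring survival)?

Expected recruits = c × s(c):
  c=5: 5 × 0.90 = 4.500
  c=6: 6 × 0.82 = 4.920
  c=7: 7 × 0.73 = 5.110
  c=8: 8 × 0.67 = 5.360
  c=9: 9 × 0.55 = 4.950
  c=10: 10 × 0.43 = 4.300
  c=11: 11 × 0.37 = 4.070
Maximum at c = 8 (5.360 recruits).

8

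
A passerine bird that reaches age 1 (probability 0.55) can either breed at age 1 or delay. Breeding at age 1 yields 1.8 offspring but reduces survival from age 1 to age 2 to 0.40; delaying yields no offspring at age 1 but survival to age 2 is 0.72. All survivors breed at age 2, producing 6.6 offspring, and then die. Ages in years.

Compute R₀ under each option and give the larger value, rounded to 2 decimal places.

2.61

breed at age 1: R₀ = 0.55 × (1.8 + 0.40 × 6.6) = 0.55 × 4.4400 = 2.4420
delay to age 2: R₀ = 0.55 × (0.72 × 6.6) = 0.55 × 4.7520 = 2.6136
Higher: delay to age 2 (2.6136).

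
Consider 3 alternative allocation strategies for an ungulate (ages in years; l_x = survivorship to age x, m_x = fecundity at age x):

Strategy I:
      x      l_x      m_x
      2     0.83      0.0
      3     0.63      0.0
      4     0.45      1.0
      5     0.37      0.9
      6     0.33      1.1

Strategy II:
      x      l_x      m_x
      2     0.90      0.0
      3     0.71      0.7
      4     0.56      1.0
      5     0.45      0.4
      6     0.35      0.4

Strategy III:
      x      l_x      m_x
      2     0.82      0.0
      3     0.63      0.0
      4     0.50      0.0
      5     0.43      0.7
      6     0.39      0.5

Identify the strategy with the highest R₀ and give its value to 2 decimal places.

1.38

Strategy I: R₀ = 0.83×0.0 + 0.63×0.0 + 0.45×1.0 + 0.37×0.9 + 0.33×1.1 = 1.1460
Strategy II: R₀ = 0.90×0.0 + 0.71×0.7 + 0.56×1.0 + 0.45×0.4 + 0.35×0.4 = 1.3770
Strategy III: R₀ = 0.82×0.0 + 0.63×0.0 + 0.50×0.0 + 0.43×0.7 + 0.39×0.5 = 0.4960
Highest R₀: strategy II with 1.3770.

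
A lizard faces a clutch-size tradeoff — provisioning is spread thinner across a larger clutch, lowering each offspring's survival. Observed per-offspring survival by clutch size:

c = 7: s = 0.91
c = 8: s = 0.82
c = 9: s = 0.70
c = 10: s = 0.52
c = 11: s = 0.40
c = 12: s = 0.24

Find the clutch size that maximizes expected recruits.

Expected recruits = c × s(c):
  c=7: 7 × 0.91 = 6.370
  c=8: 8 × 0.82 = 6.560
  c=9: 9 × 0.70 = 6.300
  c=10: 10 × 0.52 = 5.200
  c=11: 11 × 0.40 = 4.400
  c=12: 12 × 0.24 = 2.880
Maximum at c = 8 (6.560 recruits).

8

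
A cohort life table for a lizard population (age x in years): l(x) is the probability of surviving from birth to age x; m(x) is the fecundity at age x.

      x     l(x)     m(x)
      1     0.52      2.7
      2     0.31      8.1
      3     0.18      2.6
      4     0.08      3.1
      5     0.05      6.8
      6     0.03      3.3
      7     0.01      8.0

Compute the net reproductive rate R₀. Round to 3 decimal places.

5.150

R₀ = Σ l(x) m(x):
  age 1: 0.52 × 2.7 = 1.4040
  age 2: 0.31 × 8.1 = 2.5110
  age 3: 0.18 × 2.6 = 0.4680
  age 4: 0.08 × 3.1 = 0.2480
  age 5: 0.05 × 6.8 = 0.3400
  age 6: 0.03 × 3.3 = 0.0990
  age 7: 0.01 × 8.0 = 0.0800
R₀ = 1.4040 + 2.5110 + 0.4680 + 0.2480 + 0.3400 + 0.0990 + 0.0800 = 5.1500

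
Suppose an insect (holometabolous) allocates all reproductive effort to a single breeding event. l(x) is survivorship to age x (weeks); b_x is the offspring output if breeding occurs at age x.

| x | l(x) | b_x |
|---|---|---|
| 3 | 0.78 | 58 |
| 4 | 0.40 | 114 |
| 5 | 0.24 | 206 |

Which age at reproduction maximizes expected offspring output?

Expected offspring if breeding at age x = l(x) × b_x:
  age 3: 0.78 × 58 = 45.240
  age 4: 0.40 × 114 = 45.600
  age 5: 0.24 × 206 = 49.440
Maximum at age 5 (49.440).

5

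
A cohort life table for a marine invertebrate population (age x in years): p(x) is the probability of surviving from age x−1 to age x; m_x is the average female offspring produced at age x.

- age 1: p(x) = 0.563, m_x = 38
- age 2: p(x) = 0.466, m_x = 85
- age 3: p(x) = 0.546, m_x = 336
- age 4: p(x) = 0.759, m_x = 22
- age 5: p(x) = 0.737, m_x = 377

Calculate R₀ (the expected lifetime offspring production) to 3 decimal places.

Survivorship from birth: l_x = p_1·p_2·…·p_x.
  l_1 = 0.56300
  l_2 = 0.26236
  l_3 = 0.14325
  l_4 = 0.10872
  l_5 = 0.08013
R₀ = Σ l_x m_x:
  age 1: 0.56300 × 38 = 21.3940
  age 2: 0.26236 × 85 = 22.3006
  age 3: 0.14325 × 336 = 48.1320
  age 4: 0.10872 × 22 = 2.3918
  age 5: 0.08013 × 377 = 30.2090
R₀ = 21.3940 + 22.3006 + 48.1320 + 2.3918 + 30.2090 = 124.4274

124.427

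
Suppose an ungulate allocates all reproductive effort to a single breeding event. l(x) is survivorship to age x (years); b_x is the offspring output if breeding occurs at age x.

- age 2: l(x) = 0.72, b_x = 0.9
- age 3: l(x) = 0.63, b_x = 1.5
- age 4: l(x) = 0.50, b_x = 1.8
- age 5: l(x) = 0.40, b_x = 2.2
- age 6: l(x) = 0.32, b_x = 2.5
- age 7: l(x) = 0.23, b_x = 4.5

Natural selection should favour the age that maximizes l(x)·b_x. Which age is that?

7

Expected offspring if breeding at age x = l(x) × b_x:
  age 2: 0.72 × 0.9 = 0.648
  age 3: 0.63 × 1.5 = 0.945
  age 4: 0.50 × 1.8 = 0.900
  age 5: 0.40 × 2.2 = 0.880
  age 6: 0.32 × 2.5 = 0.800
  age 7: 0.23 × 4.5 = 1.035
Maximum at age 7 (1.035).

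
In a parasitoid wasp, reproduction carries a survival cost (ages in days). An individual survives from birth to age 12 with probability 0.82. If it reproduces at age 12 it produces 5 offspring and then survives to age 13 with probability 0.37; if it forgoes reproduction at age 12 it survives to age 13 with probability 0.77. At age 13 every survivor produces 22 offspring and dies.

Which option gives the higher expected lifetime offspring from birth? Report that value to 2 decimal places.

13.89

breed at age 12: R₀ = 0.82 × (5 + 0.37 × 22) = 0.82 × 13.1400 = 10.7748
delay to age 13: R₀ = 0.82 × (0.77 × 22) = 0.82 × 16.9400 = 13.8908
Higher: delay to age 13 (13.8908).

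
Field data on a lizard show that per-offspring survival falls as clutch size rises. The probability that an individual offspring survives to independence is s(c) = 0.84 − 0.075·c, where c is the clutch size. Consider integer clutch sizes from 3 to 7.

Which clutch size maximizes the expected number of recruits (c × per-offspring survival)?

6

Expected recruits = c × s(c):
  c=3: 3 × 0.615 = 1.845
  c=4: 4 × 0.540 = 2.160
  c=5: 5 × 0.465 = 2.325
  c=6: 6 × 0.390 = 2.340
  c=7: 7 × 0.315 = 2.205
Maximum at c = 6 (2.340 recruits).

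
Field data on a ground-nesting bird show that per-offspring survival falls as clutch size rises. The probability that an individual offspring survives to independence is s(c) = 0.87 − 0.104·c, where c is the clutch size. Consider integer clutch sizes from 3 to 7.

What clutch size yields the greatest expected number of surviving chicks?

Expected surviving chicks = c × s(c):
  c=3: 3 × 0.558 = 1.674
  c=4: 4 × 0.454 = 1.816
  c=5: 5 × 0.350 = 1.750
  c=6: 6 × 0.246 = 1.476
  c=7: 7 × 0.142 = 0.994
Maximum at c = 4 (1.816 surviving chicks).

4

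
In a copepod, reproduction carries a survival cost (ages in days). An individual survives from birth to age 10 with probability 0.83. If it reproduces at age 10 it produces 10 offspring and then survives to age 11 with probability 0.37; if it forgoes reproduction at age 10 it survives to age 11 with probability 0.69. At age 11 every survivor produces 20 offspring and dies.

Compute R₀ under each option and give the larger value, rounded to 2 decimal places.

breed at age 10: R₀ = 0.83 × (10 + 0.37 × 20) = 0.83 × 17.4000 = 14.4420
delay to age 11: R₀ = 0.83 × (0.69 × 20) = 0.83 × 13.8000 = 11.4540
Higher: breed at age 10 (14.4420).

14.44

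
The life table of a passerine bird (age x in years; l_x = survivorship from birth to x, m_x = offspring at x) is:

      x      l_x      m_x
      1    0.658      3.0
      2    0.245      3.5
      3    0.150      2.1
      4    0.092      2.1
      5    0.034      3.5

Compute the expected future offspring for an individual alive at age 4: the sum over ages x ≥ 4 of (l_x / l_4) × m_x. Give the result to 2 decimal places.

3.39

l_4 = 0.092. Conditional survival from age 4 to x is l_x / l_4.
  x=4: (0.092/0.092) × 2.1 = 2.1000
  x=5: (0.034/0.092) × 3.5 = 1.2935
Sum = 2.1000 + 1.2935 = 3.3935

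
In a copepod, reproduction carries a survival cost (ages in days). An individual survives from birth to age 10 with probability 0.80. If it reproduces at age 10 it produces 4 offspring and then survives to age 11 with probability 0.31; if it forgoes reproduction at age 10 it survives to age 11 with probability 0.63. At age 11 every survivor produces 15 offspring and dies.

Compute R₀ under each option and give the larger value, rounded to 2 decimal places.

breed at age 10: R₀ = 0.80 × (4 + 0.31 × 15) = 0.80 × 8.6500 = 6.9200
delay to age 11: R₀ = 0.80 × (0.63 × 15) = 0.80 × 9.4500 = 7.5600
Higher: delay to age 11 (7.5600).

7.56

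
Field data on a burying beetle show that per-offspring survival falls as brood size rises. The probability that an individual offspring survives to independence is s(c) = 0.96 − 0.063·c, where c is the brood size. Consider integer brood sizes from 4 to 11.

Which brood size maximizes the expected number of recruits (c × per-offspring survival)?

Expected recruits = c × s(c):
  c=4: 4 × 0.708 = 2.832
  c=5: 5 × 0.645 = 3.225
  c=6: 6 × 0.582 = 3.492
  c=7: 7 × 0.519 = 3.633
  c=8: 8 × 0.456 = 3.648
  c=9: 9 × 0.393 = 3.537
  c=10: 10 × 0.330 = 3.300
  c=11: 11 × 0.267 = 2.937
Maximum at c = 8 (3.648 recruits).

8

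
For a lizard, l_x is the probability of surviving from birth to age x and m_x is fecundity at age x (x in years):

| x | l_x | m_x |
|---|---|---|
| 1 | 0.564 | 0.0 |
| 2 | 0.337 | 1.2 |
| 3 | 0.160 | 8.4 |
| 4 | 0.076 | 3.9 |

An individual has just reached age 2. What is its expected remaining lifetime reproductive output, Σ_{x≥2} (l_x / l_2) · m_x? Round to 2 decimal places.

l_2 = 0.337. Conditional survival from age 2 to x is l_x / l_2.
  x=2: (0.337/0.337) × 1.2 = 1.2000
  x=3: (0.160/0.337) × 8.4 = 3.9881
  x=4: (0.076/0.337) × 3.9 = 0.8795
Sum = 1.2000 + 3.9881 + 0.8795 = 6.0677

6.07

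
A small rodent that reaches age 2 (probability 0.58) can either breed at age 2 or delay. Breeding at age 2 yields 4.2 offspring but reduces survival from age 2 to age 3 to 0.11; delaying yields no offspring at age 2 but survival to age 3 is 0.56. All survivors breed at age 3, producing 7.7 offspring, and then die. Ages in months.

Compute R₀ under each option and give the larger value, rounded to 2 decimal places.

breed at age 2: R₀ = 0.58 × (4.2 + 0.11 × 7.7) = 0.58 × 5.0470 = 2.9273
delay to age 3: R₀ = 0.58 × (0.56 × 7.7) = 0.58 × 4.3120 = 2.5010
Higher: breed at age 2 (2.9273).

2.93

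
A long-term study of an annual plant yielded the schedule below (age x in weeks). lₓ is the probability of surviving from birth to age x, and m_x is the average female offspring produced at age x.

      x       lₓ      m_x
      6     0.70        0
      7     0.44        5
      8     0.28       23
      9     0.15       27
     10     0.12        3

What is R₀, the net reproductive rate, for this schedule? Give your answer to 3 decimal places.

13.050

R₀ = Σ lₓ m_x:
  age 6: 0.70 × 0 = 0.0000
  age 7: 0.44 × 5 = 2.2000
  age 8: 0.28 × 23 = 6.4400
  age 9: 0.15 × 27 = 4.0500
  age 10: 0.12 × 3 = 0.3600
R₀ = 0.0000 + 2.2000 + 6.4400 + 4.0500 + 0.3600 = 13.0500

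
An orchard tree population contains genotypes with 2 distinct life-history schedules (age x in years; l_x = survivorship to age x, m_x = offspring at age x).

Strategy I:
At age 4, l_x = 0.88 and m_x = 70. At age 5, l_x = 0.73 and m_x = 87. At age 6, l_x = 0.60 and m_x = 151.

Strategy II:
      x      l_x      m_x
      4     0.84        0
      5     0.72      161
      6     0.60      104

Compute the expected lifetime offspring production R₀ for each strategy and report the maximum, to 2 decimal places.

215.71

Strategy I: R₀ = 0.88×70 + 0.73×87 + 0.60×151 = 215.7100
Strategy II: R₀ = 0.84×0 + 0.72×161 + 0.60×104 = 178.3200
Highest R₀: strategy I with 215.7100.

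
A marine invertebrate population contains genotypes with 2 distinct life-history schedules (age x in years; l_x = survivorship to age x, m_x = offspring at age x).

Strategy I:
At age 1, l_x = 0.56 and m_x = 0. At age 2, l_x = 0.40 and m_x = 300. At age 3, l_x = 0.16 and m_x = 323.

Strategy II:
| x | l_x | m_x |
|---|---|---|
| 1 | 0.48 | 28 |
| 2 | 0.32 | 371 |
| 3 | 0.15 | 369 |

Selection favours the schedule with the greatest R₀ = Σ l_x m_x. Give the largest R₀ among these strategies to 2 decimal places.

Strategy I: R₀ = 0.56×0 + 0.40×300 + 0.16×323 = 171.6800
Strategy II: R₀ = 0.48×28 + 0.32×371 + 0.15×369 = 187.5100
Highest R₀: strategy II with 187.5100.

187.51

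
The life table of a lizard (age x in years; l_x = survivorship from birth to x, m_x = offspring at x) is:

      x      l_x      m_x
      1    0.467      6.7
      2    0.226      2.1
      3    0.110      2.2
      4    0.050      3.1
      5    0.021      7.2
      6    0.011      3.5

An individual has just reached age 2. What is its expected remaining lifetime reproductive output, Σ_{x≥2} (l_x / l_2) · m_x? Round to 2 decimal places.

4.70

l_2 = 0.226. Conditional survival from age 2 to x is l_x / l_2.
  x=2: (0.226/0.226) × 2.1 = 2.1000
  x=3: (0.110/0.226) × 2.2 = 1.0708
  x=4: (0.050/0.226) × 3.1 = 0.6858
  x=5: (0.021/0.226) × 7.2 = 0.6690
  x=6: (0.011/0.226) × 3.5 = 0.1704
Sum = 2.1000 + 1.0708 + 0.6858 + 0.6690 + 0.1704 = 4.6960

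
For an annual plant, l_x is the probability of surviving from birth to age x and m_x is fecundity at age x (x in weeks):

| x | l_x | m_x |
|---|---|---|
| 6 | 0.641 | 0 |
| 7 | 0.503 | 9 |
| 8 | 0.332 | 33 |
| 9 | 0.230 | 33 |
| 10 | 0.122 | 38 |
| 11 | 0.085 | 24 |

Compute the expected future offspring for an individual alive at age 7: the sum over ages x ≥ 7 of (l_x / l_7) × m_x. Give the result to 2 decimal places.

l_7 = 0.503. Conditional survival from age 7 to x is l_x / l_7.
  x=7: (0.503/0.503) × 9 = 9.0000
  x=8: (0.332/0.503) × 33 = 21.7813
  x=9: (0.230/0.503) × 33 = 15.0895
  x=10: (0.122/0.503) × 38 = 9.2167
  x=11: (0.085/0.503) × 24 = 4.0557
Sum = 9.0000 + 21.7813 + 15.0895 + 9.2167 + 4.0557 = 59.1431

59.14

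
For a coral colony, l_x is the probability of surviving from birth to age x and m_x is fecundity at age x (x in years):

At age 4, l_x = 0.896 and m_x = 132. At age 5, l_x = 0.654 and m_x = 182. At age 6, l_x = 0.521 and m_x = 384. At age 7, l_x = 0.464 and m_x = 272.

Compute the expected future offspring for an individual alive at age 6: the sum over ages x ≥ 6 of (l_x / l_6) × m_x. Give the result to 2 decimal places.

626.24

l_6 = 0.521. Conditional survival from age 6 to x is l_x / l_6.
  x=6: (0.521/0.521) × 384 = 384.0000
  x=7: (0.464/0.521) × 272 = 242.2418
Sum = 384.0000 + 242.2418 = 626.2418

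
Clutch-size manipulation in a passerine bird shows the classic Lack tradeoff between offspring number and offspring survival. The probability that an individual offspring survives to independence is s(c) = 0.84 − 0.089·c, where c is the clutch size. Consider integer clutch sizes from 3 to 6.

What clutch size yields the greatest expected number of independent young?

5

Expected independent young = c × s(c):
  c=3: 3 × 0.573 = 1.719
  c=4: 4 × 0.484 = 1.936
  c=5: 5 × 0.395 = 1.975
  c=6: 6 × 0.306 = 1.836
Maximum at c = 5 (1.975 independent young).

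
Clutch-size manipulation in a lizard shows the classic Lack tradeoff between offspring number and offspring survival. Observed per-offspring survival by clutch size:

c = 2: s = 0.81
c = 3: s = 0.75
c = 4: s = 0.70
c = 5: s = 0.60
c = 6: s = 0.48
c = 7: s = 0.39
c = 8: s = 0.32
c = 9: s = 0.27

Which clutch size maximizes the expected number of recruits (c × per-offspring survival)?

5

Expected recruits = c × s(c):
  c=2: 2 × 0.81 = 1.620
  c=3: 3 × 0.75 = 2.250
  c=4: 4 × 0.70 = 2.800
  c=5: 5 × 0.60 = 3.000
  c=6: 6 × 0.48 = 2.880
  c=7: 7 × 0.39 = 2.730
  c=8: 8 × 0.32 = 2.560
  c=9: 9 × 0.27 = 2.430
Maximum at c = 5 (3.000 recruits).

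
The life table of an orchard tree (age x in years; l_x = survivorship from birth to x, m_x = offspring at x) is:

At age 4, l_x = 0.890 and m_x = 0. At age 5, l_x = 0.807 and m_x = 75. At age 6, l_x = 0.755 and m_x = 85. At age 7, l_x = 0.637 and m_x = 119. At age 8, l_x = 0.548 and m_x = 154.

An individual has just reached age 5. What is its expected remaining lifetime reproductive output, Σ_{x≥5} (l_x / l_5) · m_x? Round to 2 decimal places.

l_5 = 0.807. Conditional survival from age 5 to x is l_x / l_5.
  x=5: (0.807/0.807) × 75 = 75.0000
  x=6: (0.755/0.807) × 85 = 79.5229
  x=7: (0.637/0.807) × 119 = 93.9318
  x=8: (0.548/0.807) × 154 = 104.5750
Sum = 75.0000 + 79.5229 + 93.9318 + 104.5750 = 353.0297

353.03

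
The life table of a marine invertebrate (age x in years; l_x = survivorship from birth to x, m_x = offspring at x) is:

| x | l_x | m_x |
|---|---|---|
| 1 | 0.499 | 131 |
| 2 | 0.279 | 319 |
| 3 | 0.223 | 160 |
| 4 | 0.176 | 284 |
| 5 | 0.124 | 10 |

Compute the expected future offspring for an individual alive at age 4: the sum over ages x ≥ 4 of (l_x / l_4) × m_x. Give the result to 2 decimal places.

291.05

l_4 = 0.176. Conditional survival from age 4 to x is l_x / l_4.
  x=4: (0.176/0.176) × 284 = 284.0000
  x=5: (0.124/0.176) × 10 = 7.0455
Sum = 284.0000 + 7.0455 = 291.0455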